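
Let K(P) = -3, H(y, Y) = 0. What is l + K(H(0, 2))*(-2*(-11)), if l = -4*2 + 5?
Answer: -69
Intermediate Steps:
l = -3 (l = -8 + 5 = -3)
l + K(H(0, 2))*(-2*(-11)) = -3 - (-6)*(-11) = -3 - 3*22 = -3 - 66 = -69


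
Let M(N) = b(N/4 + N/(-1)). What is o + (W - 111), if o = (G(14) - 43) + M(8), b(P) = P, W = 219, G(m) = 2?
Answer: 61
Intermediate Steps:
M(N) = -3*N/4 (M(N) = N/4 + N/(-1) = N*(¼) + N*(-1) = N/4 - N = -3*N/4)
o = -47 (o = (2 - 43) - ¾*8 = -41 - 6 = -47)
o + (W - 111) = -47 + (219 - 111) = -47 + 108 = 61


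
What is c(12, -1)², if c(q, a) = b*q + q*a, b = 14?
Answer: 24336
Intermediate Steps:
c(q, a) = 14*q + a*q (c(q, a) = 14*q + q*a = 14*q + a*q)
c(12, -1)² = (12*(14 - 1))² = (12*13)² = 156² = 24336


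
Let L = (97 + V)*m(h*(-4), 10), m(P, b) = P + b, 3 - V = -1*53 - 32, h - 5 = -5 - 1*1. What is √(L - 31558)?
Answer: 2*I*√7242 ≈ 170.2*I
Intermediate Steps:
h = -1 (h = 5 + (-5 - 1*1) = 5 + (-5 - 1) = 5 - 6 = -1)
V = 88 (V = 3 - (-1*53 - 32) = 3 - (-53 - 32) = 3 - 1*(-85) = 3 + 85 = 88)
L = 2590 (L = (97 + 88)*(-1*(-4) + 10) = 185*(4 + 10) = 185*14 = 2590)
√(L - 31558) = √(2590 - 31558) = √(-28968) = 2*I*√7242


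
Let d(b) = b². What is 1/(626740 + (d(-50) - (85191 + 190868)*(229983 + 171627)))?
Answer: -1/110867425750 ≈ -9.0198e-12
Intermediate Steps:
1/(626740 + (d(-50) - (85191 + 190868)*(229983 + 171627))) = 1/(626740 + ((-50)² - (85191 + 190868)*(229983 + 171627))) = 1/(626740 + (2500 - 276059*401610)) = 1/(626740 + (2500 - 1*110868054990)) = 1/(626740 + (2500 - 110868054990)) = 1/(626740 - 110868052490) = 1/(-110867425750) = -1/110867425750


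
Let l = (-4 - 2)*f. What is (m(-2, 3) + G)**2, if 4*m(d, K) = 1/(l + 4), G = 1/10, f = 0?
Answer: 169/6400 ≈ 0.026406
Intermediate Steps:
G = 1/10 ≈ 0.10000
l = 0 (l = (-4 - 2)*0 = -6*0 = 0)
m(d, K) = 1/16 (m(d, K) = 1/(4*(0 + 4)) = (1/4)/4 = (1/4)*(1/4) = 1/16)
(m(-2, 3) + G)**2 = (1/16 + 1/10)**2 = (13/80)**2 = 169/6400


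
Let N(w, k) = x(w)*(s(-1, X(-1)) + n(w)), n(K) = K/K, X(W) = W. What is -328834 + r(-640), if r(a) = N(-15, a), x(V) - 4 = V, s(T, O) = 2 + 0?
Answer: -328867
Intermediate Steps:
n(K) = 1
s(T, O) = 2
x(V) = 4 + V
N(w, k) = 12 + 3*w (N(w, k) = (4 + w)*(2 + 1) = (4 + w)*3 = 12 + 3*w)
r(a) = -33 (r(a) = 12 + 3*(-15) = 12 - 45 = -33)
-328834 + r(-640) = -328834 - 33 = -328867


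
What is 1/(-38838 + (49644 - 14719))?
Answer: -1/3913 ≈ -0.00025556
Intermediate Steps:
1/(-38838 + (49644 - 14719)) = 1/(-38838 + 34925) = 1/(-3913) = -1/3913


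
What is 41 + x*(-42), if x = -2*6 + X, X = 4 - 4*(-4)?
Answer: -295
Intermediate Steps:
X = 20 (X = 4 + 16 = 20)
x = 8 (x = -2*6 + 20 = -12 + 20 = 8)
41 + x*(-42) = 41 + 8*(-42) = 41 - 336 = -295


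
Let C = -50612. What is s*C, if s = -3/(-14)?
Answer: -75918/7 ≈ -10845.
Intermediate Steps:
s = 3/14 (s = -3*(-1/14) = 3/14 ≈ 0.21429)
s*C = (3/14)*(-50612) = -75918/7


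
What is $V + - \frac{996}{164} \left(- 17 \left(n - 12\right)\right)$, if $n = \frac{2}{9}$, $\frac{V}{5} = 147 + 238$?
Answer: $\frac{87209}{123} \approx 709.02$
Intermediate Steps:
$V = 1925$ ($V = 5 \left(147 + 238\right) = 5 \cdot 385 = 1925$)
$n = \frac{2}{9}$ ($n = 2 \cdot \frac{1}{9} = \frac{2}{9} \approx 0.22222$)
$V + - \frac{996}{164} \left(- 17 \left(n - 12\right)\right) = 1925 + - \frac{996}{164} \left(- 17 \left(\frac{2}{9} - 12\right)\right) = 1925 + \left(-996\right) \frac{1}{164} \left(\left(-17\right) \left(- \frac{106}{9}\right)\right) = 1925 - \frac{149566}{123} = \frac{87209}{123}$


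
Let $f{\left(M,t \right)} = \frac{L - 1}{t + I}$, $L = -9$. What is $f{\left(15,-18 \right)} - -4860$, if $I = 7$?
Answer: $\frac{53470}{11} \approx 4860.9$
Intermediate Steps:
$f{\left(M,t \right)} = - \frac{10}{7 + t}$ ($f{\left(M,t \right)} = \frac{-9 - 1}{t + 7} = - \frac{10}{7 + t}$)
$f{\left(15,-18 \right)} - -4860 = - \frac{10}{7 - 18} - -4860 = - \frac{10}{-11} + 4860 = \left(-10\right) \left(- \frac{1}{11}\right) + 4860 = \frac{10}{11} + 4860 = \frac{53470}{11}$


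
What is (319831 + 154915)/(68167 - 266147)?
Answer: -237373/98990 ≈ -2.3979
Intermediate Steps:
(319831 + 154915)/(68167 - 266147) = 474746/(-197980) = 474746*(-1/197980) = -237373/98990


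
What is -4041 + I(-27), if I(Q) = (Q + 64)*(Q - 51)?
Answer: -6927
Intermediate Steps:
I(Q) = (-51 + Q)*(64 + Q) (I(Q) = (64 + Q)*(-51 + Q) = (-51 + Q)*(64 + Q))
-4041 + I(-27) = -4041 + (-3264 + (-27)**2 + 13*(-27)) = -4041 + (-3264 + 729 - 351) = -4041 - 2886 = -6927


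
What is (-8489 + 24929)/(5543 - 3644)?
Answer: 5480/633 ≈ 8.6572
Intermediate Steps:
(-8489 + 24929)/(5543 - 3644) = 16440/1899 = 16440*(1/1899) = 5480/633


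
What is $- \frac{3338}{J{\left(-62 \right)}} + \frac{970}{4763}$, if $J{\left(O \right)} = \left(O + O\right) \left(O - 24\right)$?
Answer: $- \frac{2777407}{25396316} \approx -0.10936$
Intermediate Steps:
$J{\left(O \right)} = 2 O \left(-24 + O\right)$
$- \frac{3338}{J{\left(-62 \right)}} + \frac{970}{4763} = - \frac{3338}{2 \left(-62\right) \left(-24 - 62\right)} + \frac{970}{4763} = - \frac{3338}{2 \left(-62\right) \left(-86\right)} + 970 \cdot \frac{1}{4763} = - \frac{3338}{10664} + \frac{970}{4763} = \left(-3338\right) \frac{1}{10664} + \frac{970}{4763} = - \frac{1669}{5332} + \frac{970}{4763} = - \frac{2777407}{25396316}$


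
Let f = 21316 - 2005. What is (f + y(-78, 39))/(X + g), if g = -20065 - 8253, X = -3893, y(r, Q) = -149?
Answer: -19162/32211 ≈ -0.59489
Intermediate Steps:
g = -28318
f = 19311
(f + y(-78, 39))/(X + g) = (19311 - 149)/(-3893 - 28318) = 19162/(-32211) = 19162*(-1/32211) = -19162/32211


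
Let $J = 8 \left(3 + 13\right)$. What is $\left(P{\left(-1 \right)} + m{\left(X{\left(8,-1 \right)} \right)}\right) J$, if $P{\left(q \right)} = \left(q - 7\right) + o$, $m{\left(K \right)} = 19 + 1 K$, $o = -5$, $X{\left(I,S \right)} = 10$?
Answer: $2048$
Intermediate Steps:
$J = 128$ ($J = 8 \cdot 16 = 128$)
$m{\left(K \right)} = 19 + K$
$P{\left(q \right)} = -12 + q$ ($P{\left(q \right)} = \left(q - 7\right) - 5 = \left(-7 + q\right) - 5 = -12 + q$)
$\left(P{\left(-1 \right)} + m{\left(X{\left(8,-1 \right)} \right)}\right) J = \left(\left(-12 - 1\right) + \left(19 + 10\right)\right) 128 = \left(-13 + 29\right) 128 = 16 \cdot 128 = 2048$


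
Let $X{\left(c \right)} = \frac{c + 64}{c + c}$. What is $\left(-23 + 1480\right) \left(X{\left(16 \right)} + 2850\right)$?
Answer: $\frac{8312185}{2} \approx 4.1561 \cdot 10^{6}$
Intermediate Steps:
$X{\left(c \right)} = \frac{64 + c}{2 c}$
$\left(-23 + 1480\right) \left(X{\left(16 \right)} + 2850\right) = \left(-23 + 1480\right) \left(\frac{64 + 16}{2 \cdot 16} + 2850\right) = 1457 \left(\frac{1}{2} \cdot \frac{1}{16} \cdot 80 + 2850\right) = 1457 \left(\frac{5}{2} + 2850\right) = 1457 \cdot \frac{5705}{2} = \frac{8312185}{2}$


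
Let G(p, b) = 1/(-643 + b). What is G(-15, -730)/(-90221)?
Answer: 1/123873433 ≈ 8.0728e-9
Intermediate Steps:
G(-15, -730)/(-90221) = 1/(-643 - 730*(-90221)) = -1/90221/(-1373) = -1/1373*(-1/90221) = 1/123873433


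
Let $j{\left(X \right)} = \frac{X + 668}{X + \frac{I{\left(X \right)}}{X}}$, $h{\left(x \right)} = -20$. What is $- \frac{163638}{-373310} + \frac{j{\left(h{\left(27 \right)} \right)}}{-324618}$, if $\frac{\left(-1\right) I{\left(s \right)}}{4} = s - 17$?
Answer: $\frac{12378618441}{28234848545} \approx 0.43842$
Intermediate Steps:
$I{\left(s \right)} = 68 - 4 s$ ($I{\left(s \right)} = - 4 \left(s - 17\right) = - 4 \left(-17 + s\right) = 68 - 4 s$)
$j{\left(X \right)} = \frac{668 + X}{X + \frac{68 - 4 X}{X}}$ ($j{\left(X \right)} = \frac{X + 668}{X + \frac{68 - 4 X}{X}} = \frac{668 + X}{X + \frac{68 - 4 X}{X}}$)
$- \frac{163638}{-373310} + \frac{j{\left(h{\left(27 \right)} \right)}}{-324618} = - \frac{163638}{-373310} + \frac{\left(-20\right) \frac{1}{68 + \left(-20\right)^{2} - -80} \left(668 - 20\right)}{-324618} = \left(-163638\right) \left(- \frac{1}{373310}\right) + \left(-20\right) \frac{1}{68 + 400 + 80} \cdot 648 \left(- \frac{1}{324618}\right) = \frac{81819}{186655} + \left(-20\right) \frac{1}{548} \cdot 648 \left(- \frac{1}{324618}\right) = \frac{81819}{186655} - - \frac{540}{7412111} = \frac{81819}{186655} + \frac{540}{7412111} = \frac{12378618441}{28234848545}$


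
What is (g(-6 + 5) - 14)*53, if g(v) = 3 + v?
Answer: -636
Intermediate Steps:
(g(-6 + 5) - 14)*53 = ((3 + (-6 + 5)) - 14)*53 = ((3 - 1) - 14)*53 = (2 - 14)*53 = -12*53 = -636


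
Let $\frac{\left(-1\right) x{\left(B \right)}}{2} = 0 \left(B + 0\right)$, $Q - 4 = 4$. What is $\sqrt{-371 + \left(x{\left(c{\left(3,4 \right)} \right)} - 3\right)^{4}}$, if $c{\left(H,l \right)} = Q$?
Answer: $i \sqrt{290} \approx 17.029 i$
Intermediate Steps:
$Q = 8$ ($Q = 4 + 4 = 8$)
$c{\left(H,l \right)} = 8$
$x{\left(B \right)} = 0$ ($x{\left(B \right)} = - 2 \cdot 0 \left(B + 0\right) = - 2 \cdot 0 B = \left(-2\right) 0 = 0$)
$\sqrt{-371 + \left(x{\left(c{\left(3,4 \right)} \right)} - 3\right)^{4}} = \sqrt{-371 + \left(0 - 3\right)^{4}} = \sqrt{-371 + \left(-3\right)^{4}} = \sqrt{-371 + 81} = \sqrt{-290} = i \sqrt{290}$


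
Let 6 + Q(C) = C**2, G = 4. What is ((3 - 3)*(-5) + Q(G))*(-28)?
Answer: -280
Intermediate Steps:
Q(C) = -6 + C**2
((3 - 3)*(-5) + Q(G))*(-28) = ((3 - 3)*(-5) + (-6 + 4**2))*(-28) = (0*(-5) + (-6 + 16))*(-28) = (0 + 10)*(-28) = 10*(-28) = -280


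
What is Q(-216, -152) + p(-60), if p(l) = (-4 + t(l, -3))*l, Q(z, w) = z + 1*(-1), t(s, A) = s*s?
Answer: -215977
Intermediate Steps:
t(s, A) = s²
Q(z, w) = -1 + z (Q(z, w) = z - 1 = -1 + z)
p(l) = l*(-4 + l²) (p(l) = (-4 + l²)*l = l*(-4 + l²))
Q(-216, -152) + p(-60) = (-1 - 216) - 60*(-4 + (-60)²) = -217 - 60*(-4 + 3600) = -217 - 60*3596 = -217 - 215760 = -215977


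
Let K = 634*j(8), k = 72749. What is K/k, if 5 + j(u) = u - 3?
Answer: 0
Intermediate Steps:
j(u) = -8 + u (j(u) = -5 + (u - 3) = -5 + (-3 + u) = -8 + u)
K = 0 (K = 634*(-8 + 8) = 634*0 = 0)
K/k = 0/72749 = 0*(1/72749) = 0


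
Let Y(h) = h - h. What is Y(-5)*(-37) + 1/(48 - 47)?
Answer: 1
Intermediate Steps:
Y(h) = 0
Y(-5)*(-37) + 1/(48 - 47) = 0*(-37) + 1/(48 - 47) = 0 + 1/1 = 0 + 1 = 1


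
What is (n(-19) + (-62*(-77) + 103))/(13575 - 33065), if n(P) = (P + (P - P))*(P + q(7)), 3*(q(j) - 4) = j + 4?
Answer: -15277/58470 ≈ -0.26128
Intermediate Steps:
q(j) = 16/3 + j/3 (q(j) = 4 + (j + 4)/3 = 4 + (4 + j)/3 = 4 + (4/3 + j/3) = 16/3 + j/3)
n(P) = P*(23/3 + P) (n(P) = (P + (P - P))*(P + (16/3 + (⅓)*7)) = (P + 0)*(P + (16/3 + 7/3)) = P*(P + 23/3) = P*(23/3 + P))
(n(-19) + (-62*(-77) + 103))/(13575 - 33065) = ((⅓)*(-19)*(23 + 3*(-19)) + (-62*(-77) + 103))/(13575 - 33065) = ((⅓)*(-19)*(23 - 57) + (4774 + 103))/(-19490) = ((⅓)*(-19)*(-34) + 4877)*(-1/19490) = (646/3 + 4877)*(-1/19490) = (15277/3)*(-1/19490) = -15277/58470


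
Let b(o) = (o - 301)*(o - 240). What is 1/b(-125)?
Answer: 1/155490 ≈ 6.4313e-6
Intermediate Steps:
b(o) = (-301 + o)*(-240 + o)
1/b(-125) = 1/(72240 + (-125)² - 541*(-125)) = 1/(72240 + 15625 + 67625) = 1/155490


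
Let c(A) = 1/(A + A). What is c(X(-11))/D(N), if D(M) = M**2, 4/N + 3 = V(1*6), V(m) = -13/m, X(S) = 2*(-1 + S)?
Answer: -961/27648 ≈ -0.034758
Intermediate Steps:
X(S) = -2 + 2*S
N = -24/31 (N = 4/(-3 - 13/(1*6)) = 4/(-3 - 13/6) = 4/(-31/6) = 4*(-6/31) = -24/31 ≈ -0.77419)
c(A) = 1/(2*A)
c(X(-11))/D(N) = (1/(2*(-2 + 2*(-11))))/((-24/31)**2) = (1/(2*(-2 - 22)))/(576/961) = ((1/2)/(-24))*(961/576) = ((1/2)*(-1/24))*(961/576) = -1/48*961/576 = -961/27648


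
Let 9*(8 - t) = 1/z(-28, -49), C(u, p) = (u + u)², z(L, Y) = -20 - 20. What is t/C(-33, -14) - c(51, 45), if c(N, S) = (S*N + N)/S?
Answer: -81750527/1568160 ≈ -52.131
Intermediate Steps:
z(L, Y) = -40
C(u, p) = 4*u² (C(u, p) = (2*u)² = 4*u²)
t = 2881/360 (t = 8 - ⅑/(-40) = 8 - ⅑*(-1/40) = 8 + 1/360 = 2881/360 ≈ 8.0028)
c(N, S) = (N + N*S)/S (c(N, S) = (N*S + N)/S = (N + N*S)/S)
t/C(-33, -14) - c(51, 45) = 2881/(360*((4*(-33)²))) - (51 + 51/45) = 2881/(360*((4*1089))) - (51 + 51*(1/45)) = (2881/360)/4356 - (51 + 17/15) = (2881/360)*(1/4356) - 1*782/15 = 2881/1568160 - 782/15 = -81750527/1568160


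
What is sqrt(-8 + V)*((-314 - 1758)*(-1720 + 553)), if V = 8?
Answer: 0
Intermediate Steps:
sqrt(-8 + V)*((-314 - 1758)*(-1720 + 553)) = sqrt(-8 + 8)*((-314 - 1758)*(-1720 + 553)) = sqrt(0)*(-2072*(-1167)) = 0*2418024 = 0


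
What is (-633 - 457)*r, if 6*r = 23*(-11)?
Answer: 137885/3 ≈ 45962.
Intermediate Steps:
r = -253/6 (r = (23*(-11))/6 = (⅙)*(-253) = -253/6 ≈ -42.167)
(-633 - 457)*r = (-633 - 457)*(-253/6) = -1090*(-253/6) = 137885/3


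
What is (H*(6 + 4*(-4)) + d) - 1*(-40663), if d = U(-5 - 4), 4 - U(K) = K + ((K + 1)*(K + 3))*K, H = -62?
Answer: 41728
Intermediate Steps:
U(K) = 4 - K - K*(1 + K)*(3 + K) (U(K) = 4 - (K + ((K + 1)*(K + 3))*K) = 4 - (K + ((1 + K)*(3 + K))*K) = 4 - (K + K*(1 + K)*(3 + K)) = 4 + (-K - K*(1 + K)*(3 + K)) = 4 - K - K*(1 + K)*(3 + K))
d = 445 (d = 4 - (-5 - 4)³ - 4*(-5 - 4) - 4*(-5 - 4)² = 4 - 1*(-9)³ - 4*(-9) - 4*(-9)² = 4 - 1*(-729) + 36 - 4*81 = 4 + 729 + 36 - 324 = 445)
(H*(6 + 4*(-4)) + d) - 1*(-40663) = (-62*(6 + 4*(-4)) + 445) - 1*(-40663) = (-62*(6 - 16) + 445) + 40663 = (-62*(-10) + 445) + 40663 = (620 + 445) + 40663 = 1065 + 40663 = 41728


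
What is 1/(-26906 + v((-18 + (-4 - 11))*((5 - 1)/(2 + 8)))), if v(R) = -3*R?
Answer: -5/134332 ≈ -3.7221e-5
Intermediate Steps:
1/(-26906 + v((-18 + (-4 - 11))*((5 - 1)/(2 + 8)))) = 1/(-26906 - 3*(-18 + (-4 - 11))*(5 - 1)/(2 + 8)) = 1/(-26906 - 3*(-18 - 15)*4/10) = 1/(-26906 - (-99)*4*(⅒)) = 1/(-26906 - (-99)*2/5) = 1/(-26906 - 3*(-66/5)) = 1/(-26906 + 198/5) = 1/(-134332/5) = -5/134332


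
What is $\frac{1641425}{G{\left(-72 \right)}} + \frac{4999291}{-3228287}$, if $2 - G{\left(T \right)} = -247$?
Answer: $\frac{5297746165516}{803843463} \approx 6590.5$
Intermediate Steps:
$G{\left(T \right)} = 249$ ($G{\left(T \right)} = 2 - -247 = 2 + 247 = 249$)
$\frac{1641425}{G{\left(-72 \right)}} + \frac{4999291}{-3228287} = \frac{1641425}{249} + \frac{4999291}{-3228287} = 1641425 \cdot \frac{1}{249} + 4999291 \left(- \frac{1}{3228287}\right) = \frac{1641425}{249} - \frac{4999291}{3228287} = \frac{5297746165516}{803843463}$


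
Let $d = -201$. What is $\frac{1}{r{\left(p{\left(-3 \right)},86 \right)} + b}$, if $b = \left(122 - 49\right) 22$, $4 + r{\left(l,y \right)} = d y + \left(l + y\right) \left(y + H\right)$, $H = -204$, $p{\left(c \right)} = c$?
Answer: $- \frac{1}{25478} \approx -3.925 \cdot 10^{-5}$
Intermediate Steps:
$r{\left(l,y \right)} = -4 - 201 y + \left(-204 + y\right) \left(l + y\right)$ ($r{\left(l,y \right)} = -4 - \left(201 y - \left(l + y\right) \left(y - 204\right)\right) = -4 - \left(201 y - \left(l + y\right) \left(-204 + y\right)\right) = -4 - \left(201 y - \left(-204 + y\right) \left(l + y\right)\right) = -4 - 201 y + \left(-204 + y\right) \left(l + y\right)$)
$b = 1606$ ($b = 73 \cdot 22 = 1606$)
$\frac{1}{r{\left(p{\left(-3 \right)},86 \right)} + b} = \frac{1}{\left(-4 + 86^{2} - 34830 - -612 - 258\right) + 1606} = \frac{1}{\left(-4 + 7396 - 34830 + 612 - 258\right) + 1606} = \frac{1}{-27084 + 1606} = \frac{1}{-25478} = - \frac{1}{25478}$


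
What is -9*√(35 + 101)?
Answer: -18*√34 ≈ -104.96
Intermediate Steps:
-9*√(35 + 101) = -18*√34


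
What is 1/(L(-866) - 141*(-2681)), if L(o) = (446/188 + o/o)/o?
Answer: 81404/30772421167 ≈ 2.6454e-6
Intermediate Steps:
L(o) = 317/(94*o) (L(o) = (446*(1/188) + 1)/o = (223/94 + 1)/o = 317/(94*o))
1/(L(-866) - 141*(-2681)) = 1/((317/94)/(-866) - 141*(-2681)) = 1/((317/94)*(-1/866) + 378021) = 1/(-317/81404 + 378021) = 1/(30772421167/81404) = 81404/30772421167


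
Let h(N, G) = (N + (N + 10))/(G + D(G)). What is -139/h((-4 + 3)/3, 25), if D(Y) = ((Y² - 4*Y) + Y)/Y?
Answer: -19599/28 ≈ -699.96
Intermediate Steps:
D(Y) = (Y² - 3*Y)/Y
h(N, G) = (10 + 2*N)/(-3 + 2*G) (h(N, G) = (N + (N + 10))/(G + (-3 + G)) = (N + (10 + N))/(-3 + 2*G) = (10 + 2*N)/(-3 + 2*G))
-139/h((-4 + 3)/3, 25) = -139*(-3 + 2*25)/(2*(5 + (-4 + 3)/3)) = -139*(-3 + 50)/(2*(5 + (⅓)*(-1))) = -139*47/(2*(5 - ⅓)) = -139/(2*(1/47)*(14/3)) = -139/28/141 = -139*141/28 = -19599/28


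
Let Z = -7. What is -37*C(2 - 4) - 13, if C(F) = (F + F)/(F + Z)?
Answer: -265/9 ≈ -29.444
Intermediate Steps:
C(F) = 2*F/(-7 + F) (C(F) = (F + F)/(F - 7) = (2*F)/(-7 + F) = 2*F/(-7 + F))
-37*C(2 - 4) - 13 = -74*(2 - 4)/(-7 + (2 - 4)) - 13 = -74*(-2)/(-7 - 2) - 13 = -74*(-2)/(-9) - 13 = -74*(-2)*(-1)/9 - 13 = -37*4/9 - 13 = -148/9 - 13 = -265/9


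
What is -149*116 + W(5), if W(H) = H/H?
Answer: -17283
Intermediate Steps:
W(H) = 1
-149*116 + W(5) = -149*116 + 1 = -17284 + 1 = -17283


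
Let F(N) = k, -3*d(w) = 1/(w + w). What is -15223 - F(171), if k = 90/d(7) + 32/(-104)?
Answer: -148755/13 ≈ -11443.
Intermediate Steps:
d(w) = -1/(6*w) (d(w) = -1/(3*(w + w)) = -1/(2*w)/3 = -1/(6*w))
k = -49144/13 (k = 90/((-⅙/7)) + 32/(-104) = 90/((-⅙*⅐)) + 32*(-1/104) = 90/(-1/42) - 4/13 = 90*(-42) - 4/13 = -3780 - 4/13 = -49144/13 ≈ -3780.3)
F(N) = -49144/13
-15223 - F(171) = -15223 - 1*(-49144/13) = -15223 + 49144/13 = -148755/13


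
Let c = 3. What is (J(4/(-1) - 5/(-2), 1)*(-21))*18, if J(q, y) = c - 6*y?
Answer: 1134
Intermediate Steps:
J(q, y) = 3 - 6*y
(J(4/(-1) - 5/(-2), 1)*(-21))*18 = ((3 - 6*1)*(-21))*18 = ((3 - 6)*(-21))*18 = -3*(-21)*18 = 63*18 = 1134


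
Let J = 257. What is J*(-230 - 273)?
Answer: -129271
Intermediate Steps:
J*(-230 - 273) = 257*(-230 - 273) = 257*(-503) = -129271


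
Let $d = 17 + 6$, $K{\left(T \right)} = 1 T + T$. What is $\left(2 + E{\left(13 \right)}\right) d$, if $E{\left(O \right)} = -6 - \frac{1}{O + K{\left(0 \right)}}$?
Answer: $- \frac{1219}{13} \approx -93.769$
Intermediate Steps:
$K{\left(T \right)} = 2 T$ ($K{\left(T \right)} = T + T = 2 T$)
$E{\left(O \right)} = -6 - \frac{1}{O}$ ($E{\left(O \right)} = -6 - \frac{1}{O + 2 \cdot 0} = -6 - \frac{1}{O + 0} = -6 - \frac{1}{O}$)
$d = 23$
$\left(2 + E{\left(13 \right)}\right) d = \left(2 - \frac{79}{13}\right) 23 = \left(- \frac{53}{13}\right) 23 = - \frac{1219}{13}$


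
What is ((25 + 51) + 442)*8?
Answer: 4144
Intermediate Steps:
((25 + 51) + 442)*8 = (76 + 442)*8 = 518*8 = 4144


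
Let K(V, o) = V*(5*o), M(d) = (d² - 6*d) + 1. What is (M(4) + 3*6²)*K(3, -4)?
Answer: -6060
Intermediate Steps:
M(d) = 1 + d² - 6*d
K(V, o) = 5*V*o
(M(4) + 3*6²)*K(3, -4) = ((1 + 4² - 6*4) + 3*6²)*(5*3*(-4)) = ((1 + 16 - 24) + 3*36)*(-60) = (-7 + 108)*(-60) = 101*(-60) = -6060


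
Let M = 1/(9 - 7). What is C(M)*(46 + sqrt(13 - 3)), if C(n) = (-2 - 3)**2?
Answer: 1150 + 25*sqrt(10) ≈ 1229.1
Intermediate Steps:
M = 1/2 ≈ 0.50000
C(n) = 25 (C(n) = (-5)**2 = 25)
C(M)*(46 + sqrt(13 - 3)) = 25*(46 + sqrt(13 - 3)) = 25*(46 + sqrt(10)) = 1150 + 25*sqrt(10)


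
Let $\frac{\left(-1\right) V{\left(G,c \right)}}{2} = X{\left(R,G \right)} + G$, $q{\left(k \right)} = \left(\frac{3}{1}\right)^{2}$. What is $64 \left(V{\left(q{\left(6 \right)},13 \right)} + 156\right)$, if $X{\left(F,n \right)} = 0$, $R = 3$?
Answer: $8832$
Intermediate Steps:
$q{\left(k \right)} = 9$ ($q{\left(k \right)} = \left(3 \cdot 1\right)^{2} = 3^{2} = 9$)
$V{\left(G,c \right)} = - 2 G$ ($V{\left(G,c \right)} = - 2 \left(0 + G\right) = - 2 G$)
$64 \left(V{\left(q{\left(6 \right)},13 \right)} + 156\right) = 64 \left(\left(-2\right) 9 + 156\right) = 64 \left(-18 + 156\right) = 64 \cdot 138 = 8832$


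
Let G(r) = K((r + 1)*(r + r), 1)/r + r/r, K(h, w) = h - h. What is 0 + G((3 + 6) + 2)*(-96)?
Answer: -96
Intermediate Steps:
K(h, w) = 0
G(r) = 1 (G(r) = 0/r + r/r = 0 + 1 = 1)
0 + G((3 + 6) + 2)*(-96) = 0 + 1*(-96) = 0 - 96 = -96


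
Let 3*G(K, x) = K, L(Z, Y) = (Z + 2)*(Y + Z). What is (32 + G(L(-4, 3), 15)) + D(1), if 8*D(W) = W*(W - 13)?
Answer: 187/6 ≈ 31.167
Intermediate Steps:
L(Z, Y) = (2 + Z)*(Y + Z)
G(K, x) = K/3
D(W) = W*(-13 + W)/8 (D(W) = (W*(W - 13))/8 = (W*(-13 + W))/8 = W*(-13 + W)/8)
(32 + G(L(-4, 3), 15)) + D(1) = (32 + ((-4)² + 2*3 + 2*(-4) + 3*(-4))/3) + (⅛)*1*(-13 + 1) = (32 + (16 + 6 - 8 - 12)/3) + (⅛)*1*(-12) = (32 + (⅓)*2) - 3/2 = (32 + ⅔) - 3/2 = 98/3 - 3/2 = 187/6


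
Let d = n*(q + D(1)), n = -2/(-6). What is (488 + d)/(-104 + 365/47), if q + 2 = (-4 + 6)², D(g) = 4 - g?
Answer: -69043/13569 ≈ -5.0883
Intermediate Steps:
q = 2 (q = -2 + (-4 + 6)² = -2 + 2² = -2 + 4 = 2)
n = ⅓ (n = -2*(-⅙) = ⅓ ≈ 0.33333)
d = 5/3 (d = (2 + (4 - 1*1))/3 = (2 + (4 - 1))/3 = (2 + 3)/3 = (⅓)*5 = 5/3 ≈ 1.6667)
(488 + d)/(-104 + 365/47) = (488 + 5/3)/(-104 + 365/47) = 1469/(3*(-104 + 365*(1/47))) = 1469/(3*(-104 + 365/47)) = 1469/(3*(-4523/47)) = (1469/3)*(-47/4523) = -69043/13569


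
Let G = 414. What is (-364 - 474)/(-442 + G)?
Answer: 419/14 ≈ 29.929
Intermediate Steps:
(-364 - 474)/(-442 + G) = (-364 - 474)/(-442 + 414) = -838/(-28) = -838*(-1/28) = 419/14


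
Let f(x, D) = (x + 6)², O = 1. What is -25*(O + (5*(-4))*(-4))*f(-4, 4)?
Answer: -8100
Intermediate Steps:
f(x, D) = (6 + x)²
-25*(O + (5*(-4))*(-4))*f(-4, 4) = -25*(1 + (5*(-4))*(-4))*(6 - 4)² = -25*(1 - 20*(-4))*2² = -25*(1 + 80)*4 = -2025*4 = -25*324 = -8100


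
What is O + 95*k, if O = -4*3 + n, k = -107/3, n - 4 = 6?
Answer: -10171/3 ≈ -3390.3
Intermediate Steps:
n = 10 (n = 4 + 6 = 10)
k = -107/3 (k = -107*1/3 = -107/3 ≈ -35.667)
O = -2 (O = -4*3 + 10 = -12 + 10 = -2)
O + 95*k = -2 + 95*(-107/3) = -2 - 10165/3 = -10171/3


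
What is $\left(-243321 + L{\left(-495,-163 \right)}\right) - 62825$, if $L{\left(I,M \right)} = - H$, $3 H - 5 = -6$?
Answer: $- \frac{918437}{3} \approx -3.0615 \cdot 10^{5}$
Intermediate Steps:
$H = - \frac{1}{3}$ ($H = \frac{5}{3} + \frac{1}{3} \left(-6\right) = \frac{5}{3} - 2 = - \frac{1}{3} \approx -0.33333$)
$L{\left(I,M \right)} = \frac{1}{3}$ ($L{\left(I,M \right)} = \left(-1\right) \left(- \frac{1}{3}\right) = \frac{1}{3}$)
$\left(-243321 + L{\left(-495,-163 \right)}\right) - 62825 = \left(-243321 + \frac{1}{3}\right) - 62825 = - \frac{729962}{3} - 62825 = - \frac{918437}{3}$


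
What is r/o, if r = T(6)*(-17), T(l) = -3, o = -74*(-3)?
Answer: 17/74 ≈ 0.22973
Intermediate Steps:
o = 222
r = 51 (r = -3*(-17) = 51)
r/o = 51/222 = 51*(1/222) = 17/74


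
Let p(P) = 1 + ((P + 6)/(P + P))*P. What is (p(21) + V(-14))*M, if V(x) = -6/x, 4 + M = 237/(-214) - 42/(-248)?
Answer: -13693471/185752 ≈ -73.719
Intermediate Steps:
M = -65519/13268 (M = -4 + (237/(-214) - 42/(-248)) = -4 + (237*(-1/214) - 42*(-1/248)) = -4 + (-237/214 + 21/124) = -4 - 12447/13268 = -65519/13268 ≈ -4.9381)
p(P) = 4 + P/2 (p(P) = 1 + ((6 + P)/((2*P)))*P = 1 + ((6 + P)*(1/(2*P)))*P = 1 + ((6 + P)/(2*P))*P = 1 + (3 + P/2) = 4 + P/2)
(p(21) + V(-14))*M = ((4 + (½)*21) - 6/(-14))*(-65519/13268) = ((4 + 21/2) - 6*(-1/14))*(-65519/13268) = (29/2 + 3/7)*(-65519/13268) = (209/14)*(-65519/13268) = -13693471/185752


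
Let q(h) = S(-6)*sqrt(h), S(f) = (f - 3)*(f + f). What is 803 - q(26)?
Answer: 803 - 108*sqrt(26) ≈ 252.31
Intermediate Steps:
S(f) = 2*f*(-3 + f) (S(f) = (-3 + f)*(2*f) = 2*f*(-3 + f))
q(h) = 108*sqrt(h) (q(h) = (2*(-6)*(-3 - 6))*sqrt(h) = (2*(-6)*(-9))*sqrt(h) = 108*sqrt(h))
803 - q(26) = 803 - 108*sqrt(26)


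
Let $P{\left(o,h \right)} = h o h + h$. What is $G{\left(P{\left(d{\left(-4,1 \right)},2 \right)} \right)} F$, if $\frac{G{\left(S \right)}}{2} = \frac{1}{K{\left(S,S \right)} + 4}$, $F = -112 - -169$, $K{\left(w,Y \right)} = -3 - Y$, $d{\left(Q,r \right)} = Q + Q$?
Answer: $\frac{114}{31} \approx 3.6774$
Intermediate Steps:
$d{\left(Q,r \right)} = 2 Q$
$P{\left(o,h \right)} = h + o h^{2}$ ($P{\left(o,h \right)} = o h^{2} + h = h + o h^{2}$)
$F = 57$ ($F = -112 + 169 = 57$)
$G{\left(S \right)} = \frac{2}{1 - S}$ ($G{\left(S \right)} = \frac{2}{\left(-3 - S\right) + 4} = \frac{2}{1 - S}$)
$G{\left(P{\left(d{\left(-4,1 \right)},2 \right)} \right)} F = - \frac{2}{-1 + 2 \left(1 + 2 \cdot 2 \left(-4\right)\right)} 57 = - \frac{2}{-1 + 2 \left(1 + 2 \left(-8\right)\right)} 57 = - \frac{2}{-1 + 2 \left(1 - 16\right)} 57 = - \frac{2}{-1 + 2 \left(-15\right)} 57 = - \frac{2}{-1 - 30} \cdot 57 = - \frac{2}{-31} \cdot 57 = \left(-2\right) \left(- \frac{1}{31}\right) 57 = \frac{2}{31} \cdot 57 = \frac{114}{31}$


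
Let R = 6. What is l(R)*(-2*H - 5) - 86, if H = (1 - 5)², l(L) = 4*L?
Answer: -974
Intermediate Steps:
H = 16 (H = (-4)² = 16)
l(R)*(-2*H - 5) - 86 = (4*6)*(-2*16 - 5) - 86 = 24*(-32 - 5) - 86 = 24*(-37) - 86 = -888 - 86 = -974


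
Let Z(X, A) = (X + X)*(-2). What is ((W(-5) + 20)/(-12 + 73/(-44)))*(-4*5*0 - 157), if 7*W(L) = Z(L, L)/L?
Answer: 939488/4207 ≈ 223.32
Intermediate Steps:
Z(X, A) = -4*X (Z(X, A) = (2*X)*(-2) = -4*X)
W(L) = -4/7 (W(L) = ((-4*L)/L)/7 = (1/7)*(-4) = -4/7)
((W(-5) + 20)/(-12 + 73/(-44)))*(-4*5*0 - 157) = ((-4/7 + 20)/(-12 + 73/(-44)))*(-4*5*0 - 157) = (136/(7*(-12 + 73*(-1/44))))*(-20*0 - 157) = (136/(7*(-12 - 73/44)))*(0 - 157) = (136/(7*(-601/44)))*(-157) = ((136/7)*(-44/601))*(-157) = -5984/4207*(-157) = 939488/4207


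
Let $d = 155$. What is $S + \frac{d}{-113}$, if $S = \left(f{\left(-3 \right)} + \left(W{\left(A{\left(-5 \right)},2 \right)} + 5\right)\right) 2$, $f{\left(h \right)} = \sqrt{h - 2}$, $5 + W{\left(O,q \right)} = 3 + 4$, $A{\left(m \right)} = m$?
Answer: $\frac{1427}{113} + 2 i \sqrt{5} \approx 12.628 + 4.4721 i$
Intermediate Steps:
$W{\left(O,q \right)} = 2$ ($W{\left(O,q \right)} = -5 + \left(3 + 4\right) = -5 + 7 = 2$)
$f{\left(h \right)} = \sqrt{-2 + h}$
$S = 14 + 2 i \sqrt{5}$ ($S = \left(\sqrt{-2 - 3} + \left(2 + 5\right)\right) 2 = \left(\sqrt{-5} + 7\right) 2 = \left(i \sqrt{5} + 7\right) 2 = \left(7 + i \sqrt{5}\right) 2 = 14 + 2 i \sqrt{5} \approx 14.0 + 4.4721 i$)
$S + \frac{d}{-113} = \left(14 + 2 i \sqrt{5}\right) + \frac{1}{-113} \cdot 155 = \left(14 + 2 i \sqrt{5}\right) - \frac{155}{113} = \frac{1427}{113} + 2 i \sqrt{5}$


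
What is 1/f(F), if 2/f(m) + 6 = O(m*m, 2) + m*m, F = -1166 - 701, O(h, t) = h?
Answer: 3485686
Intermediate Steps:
F = -1867
f(m) = 2/(-6 + 2*m²) (f(m) = 2/(-6 + (m*m + m*m)) = 2/(-6 + (m² + m²)) = 2/(-6 + 2*m²))
1/f(F) = 1/(1/(-3 + (-1867)²)) = 1/(1/(-3 + 3485689)) = 1/(1/3485686) = 3485686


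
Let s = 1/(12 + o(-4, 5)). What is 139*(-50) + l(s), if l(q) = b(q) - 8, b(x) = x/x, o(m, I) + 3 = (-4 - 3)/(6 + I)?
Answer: -6957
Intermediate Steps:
o(m, I) = -3 - 7/(6 + I) (o(m, I) = -3 + (-4 - 3)/(6 + I) = -3 - 7/(6 + I))
s = 11/92 (s = 1/(12 + (-25 - 3*5)/(6 + 5)) = 1/(12 + (-25 - 15)/11) = 1/(12 + (1/11)*(-40)) = 1/(12 - 40/11) = 1/(92/11) = 11/92 ≈ 0.11957)
b(x) = 1
l(q) = -7 (l(q) = 1 - 8 = -7)
139*(-50) + l(s) = 139*(-50) - 7 = -6950 - 7 = -6957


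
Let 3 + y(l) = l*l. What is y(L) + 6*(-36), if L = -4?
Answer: -203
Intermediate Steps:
y(l) = -3 + l² (y(l) = -3 + l*l = -3 + l²)
y(L) + 6*(-36) = (-3 + (-4)²) + 6*(-36) = (-3 + 16) - 216 = 13 - 216 = -203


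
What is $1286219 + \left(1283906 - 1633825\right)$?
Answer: $936300$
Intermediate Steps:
$1286219 + \left(1283906 - 1633825\right) = 1286219 - 349919 = 936300$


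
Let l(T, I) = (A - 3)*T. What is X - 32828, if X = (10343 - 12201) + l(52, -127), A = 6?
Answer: -34530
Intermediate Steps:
l(T, I) = 3*T (l(T, I) = (6 - 3)*T = 3*T)
X = -1702 (X = (10343 - 12201) + 3*52 = -1858 + 156 = -1702)
X - 32828 = -1702 - 32828 = -34530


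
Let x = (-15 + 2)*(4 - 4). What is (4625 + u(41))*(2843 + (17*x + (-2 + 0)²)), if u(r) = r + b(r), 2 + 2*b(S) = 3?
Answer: 26571051/2 ≈ 1.3286e+7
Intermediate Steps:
b(S) = ½ (b(S) = -1 + (½)*3 = -1 + 3/2 = ½)
u(r) = ½ + r (u(r) = r + ½ = ½ + r)
x = 0 (x = -13*0 = 0)
(4625 + u(41))*(2843 + (17*x + (-2 + 0)²)) = (4625 + (½ + 41))*(2843 + (17*0 + (-2 + 0)²)) = (4625 + 83/2)*(2843 + (0 + (-2)²)) = 9333*(2843 + (0 + 4))/2 = 9333*(2843 + 4)/2 = (9333/2)*2847 = 26571051/2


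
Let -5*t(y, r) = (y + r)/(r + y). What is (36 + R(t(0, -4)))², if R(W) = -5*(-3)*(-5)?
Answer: 1521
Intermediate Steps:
t(y, r) = -⅕ (t(y, r) = -(y + r)/(5*(r + y)) = -(r + y)/(5*(r + y)) = -⅕*1 = -⅕)
R(W) = -75 (R(W) = 15*(-5) = -75)
(36 + R(t(0, -4)))² = (36 - 75)² = (-39)² = 1521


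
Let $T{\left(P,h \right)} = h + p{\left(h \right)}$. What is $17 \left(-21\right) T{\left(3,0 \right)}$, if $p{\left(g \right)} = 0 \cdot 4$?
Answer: $0$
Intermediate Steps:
$p{\left(g \right)} = 0$
$T{\left(P,h \right)} = h$ ($T{\left(P,h \right)} = h + 0 = h$)
$17 \left(-21\right) T{\left(3,0 \right)} = 17 \left(-21\right) 0 = \left(-357\right) 0 = 0$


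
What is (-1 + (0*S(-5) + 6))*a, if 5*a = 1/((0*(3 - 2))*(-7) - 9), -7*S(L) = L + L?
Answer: -⅑ ≈ -0.11111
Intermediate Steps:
S(L) = -2*L/7 (S(L) = -(L + L)/7 = -2*L/7)
a = -1/45 (a = 1/(5*((0*(3 - 2))*(-7) - 9)) = 1/(5*((0*1)*(-7) - 9)) = 1/(5*(0*(-7) - 9)) = 1/(5*(0 - 9)) = (⅕)/(-9) = (⅕)*(-⅑) = -1/45 ≈ -0.022222)
(-1 + (0*S(-5) + 6))*a = (-1 + (0*(-2/7*(-5)) + 6))*(-1/45) = (-1 + (0*(10/7) + 6))*(-1/45) = (-1 + (0 + 6))*(-1/45) = (-1 + 6)*(-1/45) = 5*(-1/45) = -⅑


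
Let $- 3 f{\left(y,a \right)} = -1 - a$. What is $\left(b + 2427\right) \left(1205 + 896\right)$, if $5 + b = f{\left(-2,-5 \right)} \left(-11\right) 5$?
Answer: $\frac{15728086}{3} \approx 5.2427 \cdot 10^{6}$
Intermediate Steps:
$f{\left(y,a \right)} = \frac{1}{3} + \frac{a}{3}$ ($f{\left(y,a \right)} = - \frac{-1 - a}{3} = \frac{1}{3} + \frac{a}{3}$)
$b = \frac{205}{3}$ ($b = -5 + \left(\frac{1}{3} + \frac{1}{3} \left(-5\right)\right) \left(-11\right) 5 = -5 + \left(\frac{1}{3} - \frac{5}{3}\right) \left(-11\right) 5 = -5 + \left(- \frac{4}{3}\right) \left(-11\right) 5 = -5 + \frac{44}{3} \cdot 5 = -5 + \frac{220}{3} = \frac{205}{3} \approx 68.333$)
$\left(b + 2427\right) \left(1205 + 896\right) = \left(\frac{205}{3} + 2427\right) \left(1205 + 896\right) = \frac{7486}{3} \cdot 2101 = \frac{15728086}{3}$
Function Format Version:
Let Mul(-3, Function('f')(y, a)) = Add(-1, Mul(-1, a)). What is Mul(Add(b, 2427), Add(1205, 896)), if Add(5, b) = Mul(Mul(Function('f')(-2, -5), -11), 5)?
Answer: Rational(15728086, 3) ≈ 5.2427e+6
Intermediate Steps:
Function('f')(y, a) = Add(Rational(1, 3), Mul(Rational(1, 3), a)) (Function('f')(y, a) = Mul(Rational(-1, 3), Add(-1, Mul(-1, a))) = Add(Rational(1, 3), Mul(Rational(1, 3), a)))
b = Rational(205, 3) (b = Add(-5, Mul(Mul(Add(Rational(1, 3), Mul(Rational(1, 3), -5)), -11), 5)) = Add(-5, Mul(Mul(Add(Rational(1, 3), Rational(-5, 3)), -11), 5)) = Add(-5, Mul(Mul(Rational(-4, 3), -11), 5)) = Add(-5, Mul(Rational(44, 3), 5)) = Add(-5, Rational(220, 3)) = Rational(205, 3) ≈ 68.333)
Mul(Add(b, 2427), Add(1205, 896)) = Mul(Add(Rational(205, 3), 2427), Add(1205, 896)) = Mul(Rational(7486, 3), 2101) = Rational(15728086, 3)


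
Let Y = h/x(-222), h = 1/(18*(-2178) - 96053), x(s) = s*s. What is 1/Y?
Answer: -6666005988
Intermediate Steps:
x(s) = s²
h = -1/135257 (h = 1/(-39204 - 96053) = 1/(-135257) = -1/135257 ≈ -7.3933e-6)
Y = -1/6666005988 (Y = -1/(135257*((-222)²)) = -1/135257/49284 = -1/135257*1/49284 = -1/6666005988 ≈ -1.5001e-10)
1/Y = 1/(-1/6666005988) = -6666005988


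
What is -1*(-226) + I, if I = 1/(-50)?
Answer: 11299/50 ≈ 225.98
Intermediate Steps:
I = -1/50 ≈ -0.020000
-1*(-226) + I = -1*(-226) - 1/50 = 226 - 1/50 = 11299/50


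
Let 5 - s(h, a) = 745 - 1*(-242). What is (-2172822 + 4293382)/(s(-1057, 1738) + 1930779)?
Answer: 2120560/1929797 ≈ 1.0989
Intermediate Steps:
s(h, a) = -982 (s(h, a) = 5 - (745 - 1*(-242)) = 5 - (745 + 242) = 5 - 1*987 = 5 - 987 = -982)
(-2172822 + 4293382)/(s(-1057, 1738) + 1930779) = (-2172822 + 4293382)/(-982 + 1930779) = 2120560/1929797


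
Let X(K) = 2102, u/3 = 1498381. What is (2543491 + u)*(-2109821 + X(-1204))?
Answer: -14835462615846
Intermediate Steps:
u = 4495143 (u = 3*1498381 = 4495143)
(2543491 + u)*(-2109821 + X(-1204)) = (2543491 + 4495143)*(-2109821 + 2102) = 7038634*(-2107719) = -14835462615846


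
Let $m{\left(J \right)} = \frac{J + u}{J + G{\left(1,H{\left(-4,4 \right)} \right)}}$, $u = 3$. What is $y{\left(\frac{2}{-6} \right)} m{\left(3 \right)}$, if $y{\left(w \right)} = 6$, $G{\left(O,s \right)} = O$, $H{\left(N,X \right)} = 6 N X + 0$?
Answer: $9$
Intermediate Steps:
$H{\left(N,X \right)} = 6 N X$ ($H{\left(N,X \right)} = 6 N X + 0 = 6 N X$)
$m{\left(J \right)} = \frac{3 + J}{1 + J}$ ($m{\left(J \right)} = \frac{J + 3}{J + 1} = \frac{3 + J}{1 + J}$)
$y{\left(\frac{2}{-6} \right)} m{\left(3 \right)} = 6 \frac{3 + 3}{1 + 3} = 6 \cdot \frac{1}{4} \cdot 6 = 6 \cdot \frac{3}{2} = 9$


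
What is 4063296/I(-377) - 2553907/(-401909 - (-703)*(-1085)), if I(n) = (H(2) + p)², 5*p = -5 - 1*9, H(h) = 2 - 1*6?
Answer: 29578079157523/336587896 ≈ 87876.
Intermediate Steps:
H(h) = -4 (H(h) = 2 - 6 = -4)
p = -14/5 (p = (-5 - 1*9)/5 = (-5 - 9)/5 = (⅕)*(-14) = -14/5 ≈ -2.8000)
I(n) = 1156/25 (I(n) = (-4 - 14/5)² = (-34/5)² = 1156/25)
4063296/I(-377) - 2553907/(-401909 - (-703)*(-1085)) = 4063296/(1156/25) - 2553907/(-401909 - (-703)*(-1085)) = 4063296*(25/1156) - 2553907/(-401909 - 1*762755) = 25395600/289 - 2553907/(-401909 - 762755) = 25395600/289 - 2553907/(-1164664) = 25395600/289 - 2553907*(-1/1164664) = 25395600/289 + 2553907/1164664 = 29578079157523/336587896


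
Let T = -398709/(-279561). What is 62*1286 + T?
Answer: 7430118787/93187 ≈ 79733.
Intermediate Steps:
T = 132903/93187 (T = -398709*(-1/279561) = 132903/93187 ≈ 1.4262)
62*1286 + T = 62*1286 + 132903/93187 = 79732 + 132903/93187 = 7430118787/93187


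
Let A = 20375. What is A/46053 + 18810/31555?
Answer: 301838011/290640483 ≈ 1.0385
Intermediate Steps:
A/46053 + 18810/31555 = 20375/46053 + 18810/31555 = 20375*(1/46053) + 18810*(1/31555) = 20375/46053 + 3762/6311 = 301838011/290640483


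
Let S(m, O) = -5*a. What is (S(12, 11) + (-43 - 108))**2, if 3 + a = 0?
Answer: 18496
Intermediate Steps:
a = -3 (a = -3 + 0 = -3)
S(m, O) = 15 (S(m, O) = -5*(-3) = 15)
(S(12, 11) + (-43 - 108))**2 = (15 + (-43 - 108))**2 = (15 - 151)**2 = (-136)**2 = 18496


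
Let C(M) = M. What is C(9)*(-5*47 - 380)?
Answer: -5535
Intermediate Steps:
C(9)*(-5*47 - 380) = 9*(-5*47 - 380) = 9*(-235 - 380) = 9*(-615) = -5535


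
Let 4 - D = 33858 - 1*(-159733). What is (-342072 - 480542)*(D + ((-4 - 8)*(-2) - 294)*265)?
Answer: 218105408118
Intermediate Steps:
D = -193587 (D = 4 - (33858 - 1*(-159733)) = 4 - (33858 + 159733) = 4 - 1*193591 = 4 - 193591 = -193587)
(-342072 - 480542)*(D + ((-4 - 8)*(-2) - 294)*265) = (-342072 - 480542)*(-193587 + ((-4 - 8)*(-2) - 294)*265) = -822614*(-193587 + (-12*(-2) - 294)*265) = -822614*(-193587 + (24 - 294)*265) = -822614*(-193587 - 270*265) = -822614*(-193587 - 71550) = -822614*(-265137) = 218105408118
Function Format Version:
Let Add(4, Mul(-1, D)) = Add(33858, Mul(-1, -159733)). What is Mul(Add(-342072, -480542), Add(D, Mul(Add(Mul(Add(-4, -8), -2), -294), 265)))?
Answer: 218105408118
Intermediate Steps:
D = -193587 (D = Add(4, Mul(-1, Add(33858, Mul(-1, -159733)))) = Add(4, Mul(-1, Add(33858, 159733))) = Add(4, Mul(-1, 193591)) = Add(4, -193591) = -193587)
Mul(Add(-342072, -480542), Add(D, Mul(Add(Mul(Add(-4, -8), -2), -294), 265))) = Mul(Add(-342072, -480542), Add(-193587, Mul(Add(Mul(Add(-4, -8), -2), -294), 265))) = Mul(-822614, Add(-193587, Mul(Add(Mul(-12, -2), -294), 265))) = Mul(-822614, Add(-193587, Mul(Add(24, -294), 265))) = Mul(-822614, Add(-193587, Mul(-270, 265))) = Mul(-822614, Add(-193587, -71550)) = Mul(-822614, -265137) = 218105408118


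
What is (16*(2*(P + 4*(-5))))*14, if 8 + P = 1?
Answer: -12096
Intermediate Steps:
P = -7 (P = -8 + 1 = -7)
(16*(2*(P + 4*(-5))))*14 = (16*(2*(-7 + 4*(-5))))*14 = (16*(2*(-7 - 20)))*14 = (16*(2*(-27)))*14 = (16*(-54))*14 = -864*14 = -12096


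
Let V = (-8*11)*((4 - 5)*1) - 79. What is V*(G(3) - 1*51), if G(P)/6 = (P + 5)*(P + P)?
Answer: 2133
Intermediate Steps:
G(P) = 12*P*(5 + P) (G(P) = 6*((P + 5)*(P + P)) = 6*((5 + P)*(2*P)) = 6*(2*P*(5 + P)) = 12*P*(5 + P))
V = 9 (V = -(-88) - 79 = -88*(-1) - 79 = 88 - 79 = 9)
V*(G(3) - 1*51) = 9*(12*3*(5 + 3) - 1*51) = 9*(12*3*8 - 51) = 9*(288 - 51) = 9*237 = 2133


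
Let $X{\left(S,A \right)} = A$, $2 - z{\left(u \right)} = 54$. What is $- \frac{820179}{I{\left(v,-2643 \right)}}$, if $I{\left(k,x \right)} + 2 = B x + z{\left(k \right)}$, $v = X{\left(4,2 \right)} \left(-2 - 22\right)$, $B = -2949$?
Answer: $- \frac{91131}{866017} \approx -0.10523$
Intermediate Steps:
$z{\left(u \right)} = -52$ ($z{\left(u \right)} = 2 - 54 = -52$)
$v = -48$ ($v = 2 \left(-2 - 22\right) = 2 \left(-24\right) = -48$)
$I{\left(k,x \right)} = -54 - 2949 x$ ($I{\left(k,x \right)} = -2 - \left(52 + 2949 x\right) = -54 - 2949 x$)
$- \frac{820179}{I{\left(v,-2643 \right)}} = - \frac{820179}{-54 - -7794207} = - \frac{820179}{-54 + 7794207} = - \frac{820179}{7794153} = \left(-820179\right) \frac{1}{7794153} = - \frac{91131}{866017}$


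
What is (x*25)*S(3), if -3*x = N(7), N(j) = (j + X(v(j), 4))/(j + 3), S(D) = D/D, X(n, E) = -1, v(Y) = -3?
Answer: -5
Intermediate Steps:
S(D) = 1
N(j) = (-1 + j)/(3 + j) (N(j) = (j - 1)/(j + 3) = (-1 + j)/(3 + j))
x = -1/5 (x = -(-1 + 7)/(3*(3 + 7)) = -6/(3*10) = -6/30 = -1/3*3/5 = -1/5 ≈ -0.20000)
(x*25)*S(3) = -1/5*25*1 = -5*1 = -5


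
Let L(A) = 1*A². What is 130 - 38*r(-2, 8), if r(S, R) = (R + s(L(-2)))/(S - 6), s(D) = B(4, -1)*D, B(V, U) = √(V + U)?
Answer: 168 + 19*√3 ≈ 200.91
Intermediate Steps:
B(V, U) = √(U + V)
L(A) = A²
s(D) = D*√3 (s(D) = √(-1 + 4)*D = √3*D = D*√3)
r(S, R) = (R + 4*√3)/(-6 + S) (r(S, R) = (R + (-2)²*√3)/(S - 6) = (R + 4*√3)/(-6 + S))
130 - 38*r(-2, 8) = 130 - 38*(8 + 4*√3)/(-6 - 2) = 130 - 38*(8 + 4*√3)/(-8) = 130 - (-19)*(8 + 4*√3)/4 = 130 - 38*(-1 - √3/2) = 130 + (38 + 19*√3) = 168 + 19*√3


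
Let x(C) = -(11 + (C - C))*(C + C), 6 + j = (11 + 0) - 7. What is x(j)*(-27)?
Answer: -1188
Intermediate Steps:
j = -2 (j = -6 + ((11 + 0) - 7) = -6 + (11 - 7) = -6 + 4 = -2)
x(C) = -22*C (x(C) = -(11 + 0)*2*C = -11*2*C = -22*C)
x(j)*(-27) = -22*(-2)*(-27) = 44*(-27) = -1188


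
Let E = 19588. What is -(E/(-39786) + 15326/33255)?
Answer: 6939784/220513905 ≈ 0.031471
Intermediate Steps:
-(E/(-39786) + 15326/33255) = -(19588/(-39786) + 15326/33255) = -(19588*(-1/39786) + 15326*(1/33255)) = -(-9794/19893 + 15326/33255) = -1*(-6939784/220513905) = 6939784/220513905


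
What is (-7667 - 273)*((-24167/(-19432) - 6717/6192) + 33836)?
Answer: -336727646135435/1253364 ≈ -2.6866e+8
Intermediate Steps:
(-7667 - 273)*((-24167/(-19432) - 6717/6192) + 33836) = -7940*((-24167*(-1/19432) - 6717*1/6192) + 33836) = -7940*((24167/19432 - 2239/2064) + 33836) = -7940*(796555/5013456 + 33836) = -7940*169636093771/5013456 = -336727646135435/1253364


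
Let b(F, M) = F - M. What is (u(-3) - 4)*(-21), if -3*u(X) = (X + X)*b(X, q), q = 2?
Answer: 294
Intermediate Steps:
u(X) = -2*X*(-2 + X)/3 (u(X) = -(X + X)*(X - 1*2)/3 = -2*X*(X - 2)/3 = -2*X*(-2 + X)/3)
(u(-3) - 4)*(-21) = ((⅔)*(-3)*(2 - 1*(-3)) - 4)*(-21) = ((⅔)*(-3)*(2 + 3) - 4)*(-21) = ((⅔)*(-3)*5 - 4)*(-21) = (-10 - 4)*(-21) = -14*(-21) = 294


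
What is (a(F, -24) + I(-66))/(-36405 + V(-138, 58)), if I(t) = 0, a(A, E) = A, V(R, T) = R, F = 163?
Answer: -163/36543 ≈ -0.0044605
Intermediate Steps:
(a(F, -24) + I(-66))/(-36405 + V(-138, 58)) = (163 + 0)/(-36405 - 138) = 163/(-36543) = 163*(-1/36543) = -163/36543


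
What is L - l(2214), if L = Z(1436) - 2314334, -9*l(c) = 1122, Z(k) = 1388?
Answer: -6938464/3 ≈ -2.3128e+6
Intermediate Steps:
l(c) = -374/3 (l(c) = -⅑*1122 = -374/3)
L = -2312946 (L = 1388 - 2314334 = -2312946)
L - l(2214) = -2312946 - 1*(-374/3) = -2312946 + 374/3 = -6938464/3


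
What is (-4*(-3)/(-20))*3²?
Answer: -27/5 ≈ -5.4000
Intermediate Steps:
(-4*(-3)/(-20))*3² = (12*(-1/20))*9 = -⅗*9 = -27/5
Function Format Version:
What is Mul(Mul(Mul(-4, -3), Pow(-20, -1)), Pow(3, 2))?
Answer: Rational(-27, 5) ≈ -5.4000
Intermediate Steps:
Mul(Mul(Mul(-4, -3), Pow(-20, -1)), Pow(3, 2)) = Mul(Mul(12, Rational(-1, 20)), 9) = Mul(Rational(-3, 5), 9) = Rational(-27, 5)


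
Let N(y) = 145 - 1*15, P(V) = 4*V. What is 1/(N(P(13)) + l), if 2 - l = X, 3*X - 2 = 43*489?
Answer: -3/20633 ≈ -0.00014540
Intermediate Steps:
X = 21029/3 (X = 2/3 + (43*489)/3 = 2/3 + (1/3)*21027 = 2/3 + 7009 = 21029/3 ≈ 7009.7)
N(y) = 130 (N(y) = 145 - 15 = 130)
l = -21023/3 (l = 2 - 1*21029/3 = 2 - 21029/3 = -21023/3 ≈ -7007.7)
1/(N(P(13)) + l) = 1/(130 - 21023/3) = 1/(-20633/3) = -3/20633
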